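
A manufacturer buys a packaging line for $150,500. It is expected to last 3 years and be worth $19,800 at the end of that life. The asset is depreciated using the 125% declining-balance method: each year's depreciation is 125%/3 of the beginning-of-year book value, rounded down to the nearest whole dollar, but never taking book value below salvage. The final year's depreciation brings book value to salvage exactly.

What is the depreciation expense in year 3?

$31,412

Depreciable base = $150,500 − $19,800 = $130,700.
Year 1: ⌊$150,500 × 125%/3⌋ = $62,708. Book value $87,792.
Year 2: ⌊$87,792 × 125%/3⌋ = $36,580. Book value $51,212.
Year 3 (final): $51,212 − $19,800 = $31,412. Book value $19,800.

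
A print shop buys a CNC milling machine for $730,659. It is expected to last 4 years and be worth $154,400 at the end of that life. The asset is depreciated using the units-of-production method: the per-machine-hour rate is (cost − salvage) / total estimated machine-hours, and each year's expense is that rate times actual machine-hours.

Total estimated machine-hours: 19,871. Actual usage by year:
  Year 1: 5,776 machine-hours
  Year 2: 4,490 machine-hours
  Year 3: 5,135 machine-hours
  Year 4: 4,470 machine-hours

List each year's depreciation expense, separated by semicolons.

$167,504; $130,210; $148,915; $129,630

Depreciable base = $730,659 − $154,400 = $576,259.
Rate = $576,259 / 19,871 machine-hours = $29 per machine-hour.
Year 1: 5,776 × $29 = $167,504. Book value $563,155.
Year 2: 4,490 × $29 = $130,210. Book value $432,945.
Year 3: 5,135 × $29 = $148,915. Book value $284,030.
Year 4: 4,470 × $29 = $129,630. Book value $154,400.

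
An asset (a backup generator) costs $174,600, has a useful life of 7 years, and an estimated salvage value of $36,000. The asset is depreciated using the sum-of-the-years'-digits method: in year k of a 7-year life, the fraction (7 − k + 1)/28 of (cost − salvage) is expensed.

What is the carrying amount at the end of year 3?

Depreciable base = $174,600 − $36,000 = $138,600.
Sum of the years' digits = 7+6+5+4+3+2+1 = 28.
Year 1: $138,600 × 7/28 = $34,650. Book value $139,950.
Year 2: $138,600 × 6/28 = $29,700. Book value $110,250.
Year 3: $138,600 × 5/28 = $24,750. Book value $85,500.

$85,500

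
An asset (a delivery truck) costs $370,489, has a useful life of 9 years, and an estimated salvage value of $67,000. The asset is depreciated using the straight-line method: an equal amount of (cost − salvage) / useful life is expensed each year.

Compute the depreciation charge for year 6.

$33,721

Depreciable base = $370,489 − $67,000 = $303,489.
Annual expense = $303,489 / 9 = $33,721.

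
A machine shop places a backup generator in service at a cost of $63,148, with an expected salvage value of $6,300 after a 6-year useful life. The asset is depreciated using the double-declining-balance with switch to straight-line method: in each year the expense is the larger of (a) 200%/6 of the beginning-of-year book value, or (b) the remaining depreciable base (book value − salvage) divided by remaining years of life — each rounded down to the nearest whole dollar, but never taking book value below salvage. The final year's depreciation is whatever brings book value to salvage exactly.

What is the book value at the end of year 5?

Depreciable base = $63,148 − $6,300 = $56,848.
Year 1: DB = ⌊$63,148 × 200%/6⌋ = $21,049; SL = ⌊$56,848/6⌋ = $9,474 → take DB $21,049. Book value $42,099.
Year 2: DB = ⌊$42,099 × 200%/6⌋ = $14,033; SL = ⌊$35,799/5⌋ = $7,159 → take DB $14,033. Book value $28,066.
Year 3: DB = ⌊$28,066 × 200%/6⌋ = $9,355; SL = ⌊$21,766/4⌋ = $5,441 → take DB $9,355. Book value $18,711.
Year 4: DB = ⌊$18,711 × 200%/6⌋ = $6,237; SL = ⌊$12,411/3⌋ = $4,137 → take DB $6,237. Book value $12,474.
Year 5: DB = ⌊$12,474 × 200%/6⌋ = $4,158; SL = ⌊$6,174/2⌋ = $3,087 → take DB $4,158. Book value $8,316.

$8,316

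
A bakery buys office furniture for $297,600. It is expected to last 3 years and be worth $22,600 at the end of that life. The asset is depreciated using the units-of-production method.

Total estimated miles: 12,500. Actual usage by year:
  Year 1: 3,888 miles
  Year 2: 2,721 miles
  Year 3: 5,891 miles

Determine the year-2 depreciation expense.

$59,862

Depreciable base = $297,600 − $22,600 = $275,000.
Rate = $275,000 / 12,500 miles = $22 per mile.
Year 1: 3,888 × $22 = $85,536. Book value $212,064.
Year 2: 2,721 × $22 = $59,862. Book value $152,202.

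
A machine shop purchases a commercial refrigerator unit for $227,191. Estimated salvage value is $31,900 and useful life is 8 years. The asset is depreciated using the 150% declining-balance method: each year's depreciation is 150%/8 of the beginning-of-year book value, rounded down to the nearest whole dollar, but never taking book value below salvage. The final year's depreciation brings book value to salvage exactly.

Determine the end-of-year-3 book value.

$121,861

Depreciable base = $227,191 − $31,900 = $195,291.
Year 1: ⌊$227,191 × 150%/8⌋ = $42,598. Book value $184,593.
Year 2: ⌊$184,593 × 150%/8⌋ = $34,611. Book value $149,982.
Year 3: ⌊$149,982 × 150%/8⌋ = $28,121. Book value $121,861.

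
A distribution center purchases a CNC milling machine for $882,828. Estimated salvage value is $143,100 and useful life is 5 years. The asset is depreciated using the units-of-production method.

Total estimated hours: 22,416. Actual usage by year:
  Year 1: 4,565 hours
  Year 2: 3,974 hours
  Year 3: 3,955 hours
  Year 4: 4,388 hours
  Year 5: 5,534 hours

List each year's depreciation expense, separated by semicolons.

$150,645; $131,142; $130,515; $144,804; $182,622

Depreciable base = $882,828 − $143,100 = $739,728.
Rate = $739,728 / 22,416 hours = $33 per hour.
Year 1: 4,565 × $33 = $150,645. Book value $732,183.
Year 2: 3,974 × $33 = $131,142. Book value $601,041.
Year 3: 3,955 × $33 = $130,515. Book value $470,526.
Year 4: 4,388 × $33 = $144,804. Book value $325,722.
Year 5: 5,534 × $33 = $182,622. Book value $143,100.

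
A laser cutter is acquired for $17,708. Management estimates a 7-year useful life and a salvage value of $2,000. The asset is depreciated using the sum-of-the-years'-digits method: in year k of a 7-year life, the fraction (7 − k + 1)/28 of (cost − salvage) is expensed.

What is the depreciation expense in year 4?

Depreciable base = $17,708 − $2,000 = $15,708.
Sum of the years' digits = 7+6+5+4+3+2+1 = 28.
Year 1: $15,708 × 7/28 = $3,927. Book value $13,781.
Year 2: $15,708 × 6/28 = $3,366. Book value $10,415.
Year 3: $15,708 × 5/28 = $2,805. Book value $7,610.
Year 4: $15,708 × 4/28 = $2,244. Book value $5,366.

$2,244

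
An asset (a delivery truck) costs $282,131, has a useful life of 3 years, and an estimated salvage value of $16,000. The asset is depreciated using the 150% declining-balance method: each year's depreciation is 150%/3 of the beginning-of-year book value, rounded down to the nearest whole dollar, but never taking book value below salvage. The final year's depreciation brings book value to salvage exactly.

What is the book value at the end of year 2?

Depreciable base = $282,131 − $16,000 = $266,131.
Year 1: ⌊$282,131 × 150%/3⌋ = $141,065. Book value $141,066.
Year 2: ⌊$141,066 × 150%/3⌋ = $70,533. Book value $70,533.

$70,533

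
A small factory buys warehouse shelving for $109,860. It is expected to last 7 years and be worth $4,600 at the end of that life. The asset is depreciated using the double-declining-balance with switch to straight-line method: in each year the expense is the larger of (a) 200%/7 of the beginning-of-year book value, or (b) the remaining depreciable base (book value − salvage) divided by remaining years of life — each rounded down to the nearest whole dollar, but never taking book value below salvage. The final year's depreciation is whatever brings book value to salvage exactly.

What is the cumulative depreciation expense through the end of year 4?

$81,261

Depreciable base = $109,860 − $4,600 = $105,260.
Year 1: DB = ⌊$109,860 × 200%/7⌋ = $31,388; SL = ⌊$105,260/7⌋ = $15,037 → take DB $31,388. Book value $78,472.
Year 2: DB = ⌊$78,472 × 200%/7⌋ = $22,420; SL = ⌊$73,872/6⌋ = $12,312 → take DB $22,420. Book value $56,052.
Year 3: DB = ⌊$56,052 × 200%/7⌋ = $16,014; SL = ⌊$51,452/5⌋ = $10,290 → take DB $16,014. Book value $40,038.
Year 4: DB = ⌊$40,038 × 200%/7⌋ = $11,439; SL = ⌊$35,438/4⌋ = $8,859 → take DB $11,439. Book value $28,599.
Accumulated through year 4 = $109,860 − $28,599 = $81,261.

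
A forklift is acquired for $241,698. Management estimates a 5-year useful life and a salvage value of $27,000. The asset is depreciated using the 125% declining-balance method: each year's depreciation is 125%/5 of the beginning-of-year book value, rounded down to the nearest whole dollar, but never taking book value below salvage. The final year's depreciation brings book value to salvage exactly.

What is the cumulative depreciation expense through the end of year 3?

$139,731

Depreciable base = $241,698 − $27,000 = $214,698.
Year 1: ⌊$241,698 × 125%/5⌋ = $60,424. Book value $181,274.
Year 2: ⌊$181,274 × 125%/5⌋ = $45,318. Book value $135,956.
Year 3: ⌊$135,956 × 125%/5⌋ = $33,989. Book value $101,967.
Accumulated through year 3 = $241,698 − $101,967 = $139,731.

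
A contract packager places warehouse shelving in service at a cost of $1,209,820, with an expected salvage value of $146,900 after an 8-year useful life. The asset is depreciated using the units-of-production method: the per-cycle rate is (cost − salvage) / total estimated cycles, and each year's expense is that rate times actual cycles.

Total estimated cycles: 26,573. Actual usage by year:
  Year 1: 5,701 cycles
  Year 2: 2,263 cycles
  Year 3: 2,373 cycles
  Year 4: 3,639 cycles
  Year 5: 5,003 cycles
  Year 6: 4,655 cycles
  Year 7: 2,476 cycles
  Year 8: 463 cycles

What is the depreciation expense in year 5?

Depreciable base = $1,209,820 − $146,900 = $1,062,920.
Rate = $1,062,920 / 26,573 cycles = $40 per cycle.
Year 1: 5,701 × $40 = $228,040. Book value $981,780.
Year 2: 2,263 × $40 = $90,520. Book value $891,260.
Year 3: 2,373 × $40 = $94,920. Book value $796,340.
Year 4: 3,639 × $40 = $145,560. Book value $650,780.
Year 5: 5,003 × $40 = $200,120. Book value $450,660.

$200,120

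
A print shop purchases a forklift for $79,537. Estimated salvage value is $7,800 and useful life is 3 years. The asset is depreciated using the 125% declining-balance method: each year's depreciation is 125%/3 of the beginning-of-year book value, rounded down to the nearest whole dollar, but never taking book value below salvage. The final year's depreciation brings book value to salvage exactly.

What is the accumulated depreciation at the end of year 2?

Depreciable base = $79,537 − $7,800 = $71,737.
Year 1: ⌊$79,537 × 125%/3⌋ = $33,140. Book value $46,397.
Year 2: ⌊$46,397 × 125%/3⌋ = $19,332. Book value $27,065.
Accumulated through year 2 = $79,537 − $27,065 = $52,472.

$52,472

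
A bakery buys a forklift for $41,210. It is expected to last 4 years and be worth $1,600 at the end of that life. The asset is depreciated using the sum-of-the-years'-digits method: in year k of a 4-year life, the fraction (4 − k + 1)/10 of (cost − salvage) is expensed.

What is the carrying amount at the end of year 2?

$13,483

Depreciable base = $41,210 − $1,600 = $39,610.
Sum of the years' digits = 4+3+2+1 = 10.
Year 1: $39,610 × 4/10 = $15,844. Book value $25,366.
Year 2: $39,610 × 3/10 = $11,883. Book value $13,483.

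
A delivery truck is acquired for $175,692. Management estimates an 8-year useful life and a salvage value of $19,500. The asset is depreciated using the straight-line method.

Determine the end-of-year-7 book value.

Depreciable base = $175,692 − $19,500 = $156,192.
Annual expense = $156,192 / 8 = $19,524.
End of year 1: book value $156,168.
End of year 2: book value $136,644.
End of year 3: book value $117,120.
End of year 4: book value $97,596.
End of year 5: book value $78,072.
End of year 6: book value $58,548.
End of year 7: book value $39,024.

$39,024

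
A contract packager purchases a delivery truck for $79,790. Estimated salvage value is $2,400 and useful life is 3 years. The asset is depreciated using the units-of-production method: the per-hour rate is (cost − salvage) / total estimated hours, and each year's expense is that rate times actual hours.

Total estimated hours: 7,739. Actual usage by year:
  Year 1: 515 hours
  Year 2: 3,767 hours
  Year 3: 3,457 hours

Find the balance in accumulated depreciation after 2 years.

Depreciable base = $79,790 − $2,400 = $77,390.
Rate = $77,390 / 7,739 hours = $10 per hour.
Year 1: 515 × $10 = $5,150. Book value $74,640.
Year 2: 3,767 × $10 = $37,670. Book value $36,970.
Accumulated through year 2 = $79,790 − $36,970 = $42,820.

$42,820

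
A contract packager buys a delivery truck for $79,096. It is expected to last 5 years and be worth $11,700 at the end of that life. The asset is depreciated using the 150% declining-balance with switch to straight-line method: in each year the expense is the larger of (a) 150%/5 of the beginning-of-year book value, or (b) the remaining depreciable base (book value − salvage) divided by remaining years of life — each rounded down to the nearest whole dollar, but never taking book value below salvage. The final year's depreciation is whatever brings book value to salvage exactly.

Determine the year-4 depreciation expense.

Depreciable base = $79,096 − $11,700 = $67,396.
Year 1: DB = ⌊$79,096 × 150%/5⌋ = $23,728; SL = ⌊$67,396/5⌋ = $13,479 → take DB $23,728. Book value $55,368.
Year 2: DB = ⌊$55,368 × 150%/5⌋ = $16,610; SL = ⌊$43,668/4⌋ = $10,917 → take DB $16,610. Book value $38,758.
Year 3: DB = ⌊$38,758 × 150%/5⌋ = $11,627; SL = ⌊$27,058/3⌋ = $9,019 → take DB $11,627. Book value $27,131.
Year 4: DB = ⌊$27,131 × 150%/5⌋ = $8,139; SL = ⌊$15,431/2⌋ = $7,715 → take DB $8,139. Book value $18,992.

$8,139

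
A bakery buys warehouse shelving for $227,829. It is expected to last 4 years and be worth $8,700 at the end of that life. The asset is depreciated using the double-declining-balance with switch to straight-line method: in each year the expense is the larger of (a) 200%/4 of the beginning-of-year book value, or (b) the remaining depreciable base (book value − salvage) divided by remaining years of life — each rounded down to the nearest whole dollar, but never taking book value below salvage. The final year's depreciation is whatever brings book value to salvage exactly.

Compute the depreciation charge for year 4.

$19,779

Depreciable base = $227,829 − $8,700 = $219,129.
Year 1: DB = ⌊$227,829 × 200%/4⌋ = $113,914; SL = ⌊$219,129/4⌋ = $54,782 → take DB $113,914. Book value $113,915.
Year 2: DB = ⌊$113,915 × 200%/4⌋ = $56,957; SL = ⌊$105,215/3⌋ = $35,071 → take DB $56,957. Book value $56,958.
Year 3: DB = ⌊$56,958 × 200%/4⌋ = $28,479; SL = ⌊$48,258/2⌋ = $24,129 → take DB $28,479. Book value $28,479.
Year 4 (final): $28,479 − $8,700 = $19,779. Book value $8,700.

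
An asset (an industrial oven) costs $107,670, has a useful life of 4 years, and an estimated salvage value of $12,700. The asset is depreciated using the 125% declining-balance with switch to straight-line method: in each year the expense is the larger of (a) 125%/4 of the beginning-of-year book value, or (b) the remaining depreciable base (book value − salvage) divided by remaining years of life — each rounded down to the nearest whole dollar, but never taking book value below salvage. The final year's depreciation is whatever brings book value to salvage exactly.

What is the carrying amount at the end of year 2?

$50,892

Depreciable base = $107,670 − $12,700 = $94,970.
Year 1: DB = ⌊$107,670 × 125%/4⌋ = $33,646; SL = ⌊$94,970/4⌋ = $23,742 → take DB $33,646. Book value $74,024.
Year 2: DB = ⌊$74,024 × 125%/4⌋ = $23,132; SL = ⌊$61,324/3⌋ = $20,441 → take DB $23,132. Book value $50,892.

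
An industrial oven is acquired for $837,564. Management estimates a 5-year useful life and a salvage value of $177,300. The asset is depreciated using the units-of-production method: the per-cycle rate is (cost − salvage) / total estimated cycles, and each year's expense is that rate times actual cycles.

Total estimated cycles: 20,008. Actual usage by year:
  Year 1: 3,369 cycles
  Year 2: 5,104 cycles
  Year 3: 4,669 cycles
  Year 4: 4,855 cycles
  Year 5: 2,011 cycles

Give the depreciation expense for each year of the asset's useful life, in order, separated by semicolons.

Depreciable base = $837,564 − $177,300 = $660,264.
Rate = $660,264 / 20,008 cycles = $33 per cycle.
Year 1: 3,369 × $33 = $111,177. Book value $726,387.
Year 2: 5,104 × $33 = $168,432. Book value $557,955.
Year 3: 4,669 × $33 = $154,077. Book value $403,878.
Year 4: 4,855 × $33 = $160,215. Book value $243,663.
Year 5: 2,011 × $33 = $66,363. Book value $177,300.

$111,177; $168,432; $154,077; $160,215; $66,363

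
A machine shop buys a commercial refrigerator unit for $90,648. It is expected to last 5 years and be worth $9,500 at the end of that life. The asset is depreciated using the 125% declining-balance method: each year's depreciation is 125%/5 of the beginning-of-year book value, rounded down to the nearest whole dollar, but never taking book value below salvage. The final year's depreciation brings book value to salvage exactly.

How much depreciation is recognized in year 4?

Depreciable base = $90,648 − $9,500 = $81,148.
Year 1: ⌊$90,648 × 125%/5⌋ = $22,662. Book value $67,986.
Year 2: ⌊$67,986 × 125%/5⌋ = $16,996. Book value $50,990.
Year 3: ⌊$50,990 × 125%/5⌋ = $12,747. Book value $38,243.
Year 4: ⌊$38,243 × 125%/5⌋ = $9,560. Book value $28,683.

$9,560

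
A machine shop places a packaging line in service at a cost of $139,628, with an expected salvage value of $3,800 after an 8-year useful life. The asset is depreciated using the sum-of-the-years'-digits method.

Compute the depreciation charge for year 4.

$18,865

Depreciable base = $139,628 − $3,800 = $135,828.
Sum of the years' digits = 8+7+6+5+4+3+2+1 = 36.
Year 1: $135,828 × 8/36 = $30,184. Book value $109,444.
Year 2: $135,828 × 7/36 = $26,411. Book value $83,033.
Year 3: $135,828 × 6/36 = $22,638. Book value $60,395.
Year 4: $135,828 × 5/36 = $18,865. Book value $41,530.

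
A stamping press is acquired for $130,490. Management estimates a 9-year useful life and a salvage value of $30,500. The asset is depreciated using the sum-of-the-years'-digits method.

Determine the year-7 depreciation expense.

Depreciable base = $130,490 − $30,500 = $99,990.
Sum of the years' digits = 9+8+7+6+5+4+3+2+1 = 45.
Year 1: $99,990 × 9/45 = $19,998. Book value $110,492.
Year 2: $99,990 × 8/45 = $17,776. Book value $92,716.
Year 3: $99,990 × 7/45 = $15,554. Book value $77,162.
Year 4: $99,990 × 6/45 = $13,332. Book value $63,830.
Year 5: $99,990 × 5/45 = $11,110. Book value $52,720.
Year 6: $99,990 × 4/45 = $8,888. Book value $43,832.
Year 7: $99,990 × 3/45 = $6,666. Book value $37,166.

$6,666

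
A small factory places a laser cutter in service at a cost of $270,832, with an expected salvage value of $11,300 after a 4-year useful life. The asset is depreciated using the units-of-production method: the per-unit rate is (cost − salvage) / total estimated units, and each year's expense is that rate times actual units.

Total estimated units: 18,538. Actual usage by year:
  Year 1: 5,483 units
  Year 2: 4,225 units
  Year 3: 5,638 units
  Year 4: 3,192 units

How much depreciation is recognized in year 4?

Depreciable base = $270,832 − $11,300 = $259,532.
Rate = $259,532 / 18,538 units = $14 per unit.
Year 1: 5,483 × $14 = $76,762. Book value $194,070.
Year 2: 4,225 × $14 = $59,150. Book value $134,920.
Year 3: 5,638 × $14 = $78,932. Book value $55,988.
Year 4: 3,192 × $14 = $44,688. Book value $11,300.

$44,688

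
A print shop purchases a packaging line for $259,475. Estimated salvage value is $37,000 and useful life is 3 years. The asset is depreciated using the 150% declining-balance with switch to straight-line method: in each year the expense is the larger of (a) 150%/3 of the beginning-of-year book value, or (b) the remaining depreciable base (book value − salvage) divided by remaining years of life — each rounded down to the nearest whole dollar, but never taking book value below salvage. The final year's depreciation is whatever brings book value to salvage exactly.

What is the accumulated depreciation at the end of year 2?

$194,606

Depreciable base = $259,475 − $37,000 = $222,475.
Year 1: DB = ⌊$259,475 × 150%/3⌋ = $129,737; SL = ⌊$222,475/3⌋ = $74,158 → take DB $129,737. Book value $129,738.
Year 2: DB = ⌊$129,738 × 150%/3⌋ = $64,869; SL = ⌊$92,738/2⌋ = $46,369 → take DB $64,869. Book value $64,869.
Accumulated through year 2 = $259,475 − $64,869 = $194,606.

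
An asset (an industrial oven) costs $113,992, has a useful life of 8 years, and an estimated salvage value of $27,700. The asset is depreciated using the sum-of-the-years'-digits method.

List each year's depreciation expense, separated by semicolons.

$19,176; $16,779; $14,382; $11,985; $9,588; $7,191; $4,794; $2,397

Depreciable base = $113,992 − $27,700 = $86,292.
Sum of the years' digits = 8+7+6+5+4+3+2+1 = 36.
Year 1: $86,292 × 8/36 = $19,176. Book value $94,816.
Year 2: $86,292 × 7/36 = $16,779. Book value $78,037.
Year 3: $86,292 × 6/36 = $14,382. Book value $63,655.
Year 4: $86,292 × 5/36 = $11,985. Book value $51,670.
Year 5: $86,292 × 4/36 = $9,588. Book value $42,082.
Year 6: $86,292 × 3/36 = $7,191. Book value $34,891.
Year 7: $86,292 × 2/36 = $4,794. Book value $30,097.
Year 8: $86,292 × 1/36 = $2,397. Book value $27,700.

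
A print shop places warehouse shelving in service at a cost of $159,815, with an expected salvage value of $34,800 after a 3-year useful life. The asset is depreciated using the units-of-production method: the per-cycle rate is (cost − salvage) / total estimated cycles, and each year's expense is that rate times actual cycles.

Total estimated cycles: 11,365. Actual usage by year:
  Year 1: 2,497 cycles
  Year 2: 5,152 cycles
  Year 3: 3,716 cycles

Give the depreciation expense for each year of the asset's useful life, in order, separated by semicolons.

$27,467; $56,672; $40,876

Depreciable base = $159,815 − $34,800 = $125,015.
Rate = $125,015 / 11,365 cycles = $11 per cycle.
Year 1: 2,497 × $11 = $27,467. Book value $132,348.
Year 2: 5,152 × $11 = $56,672. Book value $75,676.
Year 3: 3,716 × $11 = $40,876. Book value $34,800.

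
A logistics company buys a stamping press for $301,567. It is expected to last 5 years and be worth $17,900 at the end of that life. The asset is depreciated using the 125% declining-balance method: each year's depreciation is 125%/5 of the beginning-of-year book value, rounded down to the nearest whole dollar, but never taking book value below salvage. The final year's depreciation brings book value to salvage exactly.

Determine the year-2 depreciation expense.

$56,544

Depreciable base = $301,567 − $17,900 = $283,667.
Year 1: ⌊$301,567 × 125%/5⌋ = $75,391. Book value $226,176.
Year 2: ⌊$226,176 × 125%/5⌋ = $56,544. Book value $169,632.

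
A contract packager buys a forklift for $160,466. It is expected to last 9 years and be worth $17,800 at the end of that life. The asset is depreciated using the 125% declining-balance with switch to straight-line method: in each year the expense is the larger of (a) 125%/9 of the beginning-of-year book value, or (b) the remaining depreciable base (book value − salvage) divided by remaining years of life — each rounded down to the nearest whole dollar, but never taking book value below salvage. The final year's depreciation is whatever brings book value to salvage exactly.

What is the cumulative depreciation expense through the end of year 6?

Depreciable base = $160,466 − $17,800 = $142,666.
Year 1: DB = ⌊$160,466 × 125%/9⌋ = $22,286; SL = ⌊$142,666/9⌋ = $15,851 → take DB $22,286. Book value $138,180.
Year 2: DB = ⌊$138,180 × 125%/9⌋ = $19,191; SL = ⌊$120,380/8⌋ = $15,047 → take DB $19,191. Book value $118,989.
Year 3: DB = ⌊$118,989 × 125%/9⌋ = $16,526; SL = ⌊$101,189/7⌋ = $14,455 → take DB $16,526. Book value $102,463.
Year 4: DB = ⌊$102,463 × 125%/9⌋ = $14,230; SL = ⌊$84,663/6⌋ = $14,110 → take DB $14,230. Book value $88,233.
Year 5: DB = ⌊$88,233 × 125%/9⌋ = $12,254; SL = ⌊$70,433/5⌋ = $14,086 → take SL $14,086. Book value $74,147.
Year 6: DB = ⌊$74,147 × 125%/9⌋ = $10,298; SL = ⌊$56,347/4⌋ = $14,086 → take SL $14,086. Book value $60,061.
Accumulated through year 6 = $160,466 − $60,061 = $100,405.

$100,405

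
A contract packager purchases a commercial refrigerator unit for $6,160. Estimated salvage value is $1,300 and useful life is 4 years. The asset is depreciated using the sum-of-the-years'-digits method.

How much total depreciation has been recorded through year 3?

$4,374

Depreciable base = $6,160 − $1,300 = $4,860.
Sum of the years' digits = 4+3+2+1 = 10.
Year 1: $4,860 × 4/10 = $1,944. Book value $4,216.
Year 2: $4,860 × 3/10 = $1,458. Book value $2,758.
Year 3: $4,860 × 2/10 = $972. Book value $1,786.
Accumulated through year 3 = $6,160 − $1,786 = $4,374.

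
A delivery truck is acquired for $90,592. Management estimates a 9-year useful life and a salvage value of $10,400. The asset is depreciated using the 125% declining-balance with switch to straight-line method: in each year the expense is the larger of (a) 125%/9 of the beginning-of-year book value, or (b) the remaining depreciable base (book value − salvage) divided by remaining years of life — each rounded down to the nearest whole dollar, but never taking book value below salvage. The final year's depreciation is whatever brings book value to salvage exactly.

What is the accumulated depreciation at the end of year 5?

Depreciable base = $90,592 − $10,400 = $80,192.
Year 1: DB = ⌊$90,592 × 125%/9⌋ = $12,582; SL = ⌊$80,192/9⌋ = $8,910 → take DB $12,582. Book value $78,010.
Year 2: DB = ⌊$78,010 × 125%/9⌋ = $10,834; SL = ⌊$67,610/8⌋ = $8,451 → take DB $10,834. Book value $67,176.
Year 3: DB = ⌊$67,176 × 125%/9⌋ = $9,330; SL = ⌊$56,776/7⌋ = $8,110 → take DB $9,330. Book value $57,846.
Year 4: DB = ⌊$57,846 × 125%/9⌋ = $8,034; SL = ⌊$47,446/6⌋ = $7,907 → take DB $8,034. Book value $49,812.
Year 5: DB = ⌊$49,812 × 125%/9⌋ = $6,918; SL = ⌊$39,412/5⌋ = $7,882 → take SL $7,882. Book value $41,930.
Accumulated through year 5 = $90,592 − $41,930 = $48,662.

$48,662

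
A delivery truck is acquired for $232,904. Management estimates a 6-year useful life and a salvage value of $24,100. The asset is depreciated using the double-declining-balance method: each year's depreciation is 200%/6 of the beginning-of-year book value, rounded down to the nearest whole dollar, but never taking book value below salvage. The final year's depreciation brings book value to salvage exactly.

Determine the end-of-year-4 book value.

$46,007

Depreciable base = $232,904 − $24,100 = $208,804.
Year 1: ⌊$232,904 × 200%/6⌋ = $77,634. Book value $155,270.
Year 2: ⌊$155,270 × 200%/6⌋ = $51,756. Book value $103,514.
Year 3: ⌊$103,514 × 200%/6⌋ = $34,504. Book value $69,010.
Year 4: ⌊$69,010 × 200%/6⌋ = $23,003. Book value $46,007.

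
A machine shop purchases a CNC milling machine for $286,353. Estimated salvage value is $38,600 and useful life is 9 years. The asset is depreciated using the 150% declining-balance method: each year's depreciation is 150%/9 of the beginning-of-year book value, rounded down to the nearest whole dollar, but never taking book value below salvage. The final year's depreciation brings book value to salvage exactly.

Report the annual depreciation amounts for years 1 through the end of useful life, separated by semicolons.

Depreciable base = $286,353 − $38,600 = $247,753.
Year 1: ⌊$286,353 × 150%/9⌋ = $47,725. Book value $238,628.
Year 2: ⌊$238,628 × 150%/9⌋ = $39,771. Book value $198,857.
Year 3: ⌊$198,857 × 150%/9⌋ = $33,142. Book value $165,715.
Year 4: ⌊$165,715 × 150%/9⌋ = $27,619. Book value $138,096.
Year 5: ⌊$138,096 × 150%/9⌋ = $23,016. Book value $115,080.
Year 6: ⌊$115,080 × 150%/9⌋ = $19,180. Book value $95,900.
Year 7: ⌊$95,900 × 150%/9⌋ = $15,983. Book value $79,917.
Year 8: ⌊$79,917 × 150%/9⌋ = $13,319. Book value $66,598.
Year 9 (final): $66,598 − $38,600 = $27,998. Book value $38,600.

$47,725; $39,771; $33,142; $27,619; $23,016; $19,180; $15,983; $13,319; $27,998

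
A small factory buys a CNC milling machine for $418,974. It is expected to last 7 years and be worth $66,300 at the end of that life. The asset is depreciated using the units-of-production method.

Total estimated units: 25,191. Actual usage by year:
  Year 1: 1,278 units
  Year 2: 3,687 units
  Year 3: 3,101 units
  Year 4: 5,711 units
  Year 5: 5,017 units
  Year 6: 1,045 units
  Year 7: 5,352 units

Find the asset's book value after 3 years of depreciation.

$306,050

Depreciable base = $418,974 − $66,300 = $352,674.
Rate = $352,674 / 25,191 units = $14 per unit.
Year 1: 1,278 × $14 = $17,892. Book value $401,082.
Year 2: 3,687 × $14 = $51,618. Book value $349,464.
Year 3: 3,101 × $14 = $43,414. Book value $306,050.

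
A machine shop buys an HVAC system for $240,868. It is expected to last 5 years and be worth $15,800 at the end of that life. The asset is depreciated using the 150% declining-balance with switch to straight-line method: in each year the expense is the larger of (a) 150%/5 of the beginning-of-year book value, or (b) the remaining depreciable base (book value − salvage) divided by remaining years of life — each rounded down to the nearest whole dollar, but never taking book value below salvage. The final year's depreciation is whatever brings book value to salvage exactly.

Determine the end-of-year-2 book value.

$118,026

Depreciable base = $240,868 − $15,800 = $225,068.
Year 1: DB = ⌊$240,868 × 150%/5⌋ = $72,260; SL = ⌊$225,068/5⌋ = $45,013 → take DB $72,260. Book value $168,608.
Year 2: DB = ⌊$168,608 × 150%/5⌋ = $50,582; SL = ⌊$152,808/4⌋ = $38,202 → take DB $50,582. Book value $118,026.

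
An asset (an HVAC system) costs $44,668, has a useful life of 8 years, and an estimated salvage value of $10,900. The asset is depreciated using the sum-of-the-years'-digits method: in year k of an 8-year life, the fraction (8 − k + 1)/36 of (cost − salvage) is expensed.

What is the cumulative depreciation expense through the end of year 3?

Depreciable base = $44,668 − $10,900 = $33,768.
Sum of the years' digits = 8+7+6+5+4+3+2+1 = 36.
Year 1: $33,768 × 8/36 = $7,504. Book value $37,164.
Year 2: $33,768 × 7/36 = $6,566. Book value $30,598.
Year 3: $33,768 × 6/36 = $5,628. Book value $24,970.
Accumulated through year 3 = $44,668 − $24,970 = $19,698.

$19,698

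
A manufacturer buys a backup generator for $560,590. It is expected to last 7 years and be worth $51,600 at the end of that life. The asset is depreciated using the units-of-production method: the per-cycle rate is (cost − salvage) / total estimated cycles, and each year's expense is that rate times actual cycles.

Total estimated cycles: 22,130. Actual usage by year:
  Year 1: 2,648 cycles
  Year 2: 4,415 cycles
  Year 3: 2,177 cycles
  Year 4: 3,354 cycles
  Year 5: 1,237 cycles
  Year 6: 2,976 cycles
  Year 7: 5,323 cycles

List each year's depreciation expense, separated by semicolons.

$60,904; $101,545; $50,071; $77,142; $28,451; $68,448; $122,429

Depreciable base = $560,590 − $51,600 = $508,990.
Rate = $508,990 / 22,130 cycles = $23 per cycle.
Year 1: 2,648 × $23 = $60,904. Book value $499,686.
Year 2: 4,415 × $23 = $101,545. Book value $398,141.
Year 3: 2,177 × $23 = $50,071. Book value $348,070.
Year 4: 3,354 × $23 = $77,142. Book value $270,928.
Year 5: 1,237 × $23 = $28,451. Book value $242,477.
Year 6: 2,976 × $23 = $68,448. Book value $174,029.
Year 7: 5,323 × $23 = $122,429. Book value $51,600.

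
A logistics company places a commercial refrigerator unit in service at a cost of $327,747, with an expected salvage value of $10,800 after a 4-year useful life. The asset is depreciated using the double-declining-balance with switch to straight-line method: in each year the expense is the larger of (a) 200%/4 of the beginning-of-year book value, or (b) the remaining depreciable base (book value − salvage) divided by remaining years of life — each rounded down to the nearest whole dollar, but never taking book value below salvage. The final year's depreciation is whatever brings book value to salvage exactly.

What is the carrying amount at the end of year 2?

Depreciable base = $327,747 − $10,800 = $316,947.
Year 1: DB = ⌊$327,747 × 200%/4⌋ = $163,873; SL = ⌊$316,947/4⌋ = $79,236 → take DB $163,873. Book value $163,874.
Year 2: DB = ⌊$163,874 × 200%/4⌋ = $81,937; SL = ⌊$153,074/3⌋ = $51,024 → take DB $81,937. Book value $81,937.

$81,937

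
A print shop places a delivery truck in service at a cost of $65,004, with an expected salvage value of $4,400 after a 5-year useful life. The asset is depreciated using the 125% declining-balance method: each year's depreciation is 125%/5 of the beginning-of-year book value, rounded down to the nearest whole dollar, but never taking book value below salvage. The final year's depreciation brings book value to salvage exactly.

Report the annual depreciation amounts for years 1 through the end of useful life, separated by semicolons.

Depreciable base = $65,004 − $4,400 = $60,604.
Year 1: ⌊$65,004 × 125%/5⌋ = $16,251. Book value $48,753.
Year 2: ⌊$48,753 × 125%/5⌋ = $12,188. Book value $36,565.
Year 3: ⌊$36,565 × 125%/5⌋ = $9,141. Book value $27,424.
Year 4: ⌊$27,424 × 125%/5⌋ = $6,856. Book value $20,568.
Year 5 (final): $20,568 − $4,400 = $16,168. Book value $4,400.

$16,251; $12,188; $9,141; $6,856; $16,168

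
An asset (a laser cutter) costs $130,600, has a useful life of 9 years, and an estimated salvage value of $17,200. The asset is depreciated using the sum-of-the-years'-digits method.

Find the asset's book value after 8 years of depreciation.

$19,720

Depreciable base = $130,600 − $17,200 = $113,400.
Sum of the years' digits = 9+8+7+6+5+4+3+2+1 = 45.
Year 1: $113,400 × 9/45 = $22,680. Book value $107,920.
Year 2: $113,400 × 8/45 = $20,160. Book value $87,760.
Year 3: $113,400 × 7/45 = $17,640. Book value $70,120.
Year 4: $113,400 × 6/45 = $15,120. Book value $55,000.
Year 5: $113,400 × 5/45 = $12,600. Book value $42,400.
Year 6: $113,400 × 4/45 = $10,080. Book value $32,320.
Year 7: $113,400 × 3/45 = $7,560. Book value $24,760.
Year 8: $113,400 × 2/45 = $5,040. Book value $19,720.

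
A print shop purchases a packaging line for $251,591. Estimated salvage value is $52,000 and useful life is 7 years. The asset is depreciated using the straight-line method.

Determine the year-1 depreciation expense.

$28,513

Depreciable base = $251,591 − $52,000 = $199,591.
Annual expense = $199,591 / 7 = $28,513.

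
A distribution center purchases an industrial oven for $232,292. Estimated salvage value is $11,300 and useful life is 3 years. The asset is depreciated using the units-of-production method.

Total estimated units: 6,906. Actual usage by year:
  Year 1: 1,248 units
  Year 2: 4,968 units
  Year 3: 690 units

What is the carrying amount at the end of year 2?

$33,380

Depreciable base = $232,292 − $11,300 = $220,992.
Rate = $220,992 / 6,906 units = $32 per unit.
Year 1: 1,248 × $32 = $39,936. Book value $192,356.
Year 2: 4,968 × $32 = $158,976. Book value $33,380.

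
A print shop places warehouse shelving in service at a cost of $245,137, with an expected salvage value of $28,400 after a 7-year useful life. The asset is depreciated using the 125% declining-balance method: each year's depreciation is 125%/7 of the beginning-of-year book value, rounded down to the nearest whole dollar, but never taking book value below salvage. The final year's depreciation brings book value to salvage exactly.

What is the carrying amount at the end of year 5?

$91,678

Depreciable base = $245,137 − $28,400 = $216,737.
Year 1: ⌊$245,137 × 125%/7⌋ = $43,774. Book value $201,363.
Year 2: ⌊$201,363 × 125%/7⌋ = $35,957. Book value $165,406.
Year 3: ⌊$165,406 × 125%/7⌋ = $29,536. Book value $135,870.
Year 4: ⌊$135,870 × 125%/7⌋ = $24,262. Book value $111,608.
Year 5: ⌊$111,608 × 125%/7⌋ = $19,930. Book value $91,678.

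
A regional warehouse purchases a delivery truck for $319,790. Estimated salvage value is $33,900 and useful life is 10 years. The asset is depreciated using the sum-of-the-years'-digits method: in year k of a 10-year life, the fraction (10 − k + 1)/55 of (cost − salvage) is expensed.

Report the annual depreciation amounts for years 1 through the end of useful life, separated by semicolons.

Depreciable base = $319,790 − $33,900 = $285,890.
Sum of the years' digits = 10+9+8+7+6+5+4+3+2+1 = 55.
Year 1: $285,890 × 10/55 = $51,980. Book value $267,810.
Year 2: $285,890 × 9/55 = $46,782. Book value $221,028.
Year 3: $285,890 × 8/55 = $41,584. Book value $179,444.
Year 4: $285,890 × 7/55 = $36,386. Book value $143,058.
Year 5: $285,890 × 6/55 = $31,188. Book value $111,870.
Year 6: $285,890 × 5/55 = $25,990. Book value $85,880.
Year 7: $285,890 × 4/55 = $20,792. Book value $65,088.
Year 8: $285,890 × 3/55 = $15,594. Book value $49,494.
Year 9: $285,890 × 2/55 = $10,396. Book value $39,098.
Year 10: $285,890 × 1/55 = $5,198. Book value $33,900.

$51,980; $46,782; $41,584; $36,386; $31,188; $25,990; $20,792; $15,594; $10,396; $5,198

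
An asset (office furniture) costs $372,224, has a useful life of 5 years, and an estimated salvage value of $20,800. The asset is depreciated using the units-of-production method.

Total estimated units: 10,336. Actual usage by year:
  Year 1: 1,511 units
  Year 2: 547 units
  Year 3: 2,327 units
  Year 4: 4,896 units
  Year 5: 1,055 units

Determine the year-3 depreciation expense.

$79,118

Depreciable base = $372,224 − $20,800 = $351,424.
Rate = $351,424 / 10,336 units = $34 per unit.
Year 1: 1,511 × $34 = $51,374. Book value $320,850.
Year 2: 547 × $34 = $18,598. Book value $302,252.
Year 3: 2,327 × $34 = $79,118. Book value $223,134.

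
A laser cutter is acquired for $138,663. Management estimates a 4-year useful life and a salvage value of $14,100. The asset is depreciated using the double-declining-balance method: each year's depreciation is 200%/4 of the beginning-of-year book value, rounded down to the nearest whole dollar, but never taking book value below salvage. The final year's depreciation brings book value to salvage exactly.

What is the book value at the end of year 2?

$34,666

Depreciable base = $138,663 − $14,100 = $124,563.
Year 1: ⌊$138,663 × 200%/4⌋ = $69,331. Book value $69,332.
Year 2: ⌊$69,332 × 200%/4⌋ = $34,666. Book value $34,666.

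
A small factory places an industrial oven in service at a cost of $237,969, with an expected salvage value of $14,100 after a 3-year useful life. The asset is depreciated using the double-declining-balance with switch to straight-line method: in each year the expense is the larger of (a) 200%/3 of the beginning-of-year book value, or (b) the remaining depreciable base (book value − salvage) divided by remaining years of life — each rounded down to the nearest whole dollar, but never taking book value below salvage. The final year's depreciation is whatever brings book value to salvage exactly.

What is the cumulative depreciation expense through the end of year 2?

Depreciable base = $237,969 − $14,100 = $223,869.
Year 1: DB = ⌊$237,969 × 200%/3⌋ = $158,646; SL = ⌊$223,869/3⌋ = $74,623 → take DB $158,646. Book value $79,323.
Year 2: DB = ⌊$79,323 × 200%/3⌋ = $52,882; SL = ⌊$65,223/2⌋ = $32,611 → take DB $52,882. Book value $26,441.
Accumulated through year 2 = $237,969 − $26,441 = $211,528.

$211,528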